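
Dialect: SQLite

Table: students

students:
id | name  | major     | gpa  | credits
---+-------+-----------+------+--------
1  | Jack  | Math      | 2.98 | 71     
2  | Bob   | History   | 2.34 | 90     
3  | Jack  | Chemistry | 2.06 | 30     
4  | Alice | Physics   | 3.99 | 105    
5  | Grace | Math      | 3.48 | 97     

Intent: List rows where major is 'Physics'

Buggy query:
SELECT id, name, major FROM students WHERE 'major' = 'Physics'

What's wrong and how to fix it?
Bug: 'major' in single quotes is a string literal, not the column; the comparison is literal-vs-literal and never true

Fix: Reference the column as major without single quotes

Corrected query:
SELECT id, name, major FROM students WHERE major = 'Physics'

Result:
id | name  | major  
---+-------+--------
4  | Alice | Physics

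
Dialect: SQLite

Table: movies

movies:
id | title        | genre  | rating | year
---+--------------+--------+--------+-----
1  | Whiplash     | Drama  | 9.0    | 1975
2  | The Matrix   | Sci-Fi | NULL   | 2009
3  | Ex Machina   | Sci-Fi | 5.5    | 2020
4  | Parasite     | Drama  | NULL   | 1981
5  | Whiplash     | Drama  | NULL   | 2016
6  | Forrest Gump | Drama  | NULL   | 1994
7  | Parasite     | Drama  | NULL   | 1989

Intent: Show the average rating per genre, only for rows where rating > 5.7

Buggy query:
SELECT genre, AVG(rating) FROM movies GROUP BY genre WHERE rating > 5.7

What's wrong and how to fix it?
Bug: Row-level WHERE must come before GROUP BY in the clause order

Fix: Move the WHERE clause before GROUP BY

Corrected query:
SELECT genre, AVG(rating) FROM movies WHERE rating > 5.7 GROUP BY genre

Result:
genre | AVG(rating)
------+------------
Drama | 9          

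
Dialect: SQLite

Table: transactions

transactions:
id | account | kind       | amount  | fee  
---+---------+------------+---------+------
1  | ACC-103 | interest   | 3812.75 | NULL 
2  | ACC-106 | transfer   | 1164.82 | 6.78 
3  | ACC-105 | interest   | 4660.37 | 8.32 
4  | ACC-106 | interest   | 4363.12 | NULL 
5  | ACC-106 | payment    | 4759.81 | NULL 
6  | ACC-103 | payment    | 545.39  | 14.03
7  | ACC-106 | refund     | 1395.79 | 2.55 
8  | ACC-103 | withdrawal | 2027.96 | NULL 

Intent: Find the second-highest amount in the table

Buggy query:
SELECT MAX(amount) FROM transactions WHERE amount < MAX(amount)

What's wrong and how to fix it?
Bug: MAX(amount) on the right of the comparison is an aggregate-in-WHERE error

Fix: Compute the overall MAX in a subquery, then take MAX of rows below it

Corrected query:
SELECT MAX(amount) FROM transactions WHERE amount < (SELECT MAX(amount) FROM transactions)

Result:
MAX(amount)
-----------
4660.37    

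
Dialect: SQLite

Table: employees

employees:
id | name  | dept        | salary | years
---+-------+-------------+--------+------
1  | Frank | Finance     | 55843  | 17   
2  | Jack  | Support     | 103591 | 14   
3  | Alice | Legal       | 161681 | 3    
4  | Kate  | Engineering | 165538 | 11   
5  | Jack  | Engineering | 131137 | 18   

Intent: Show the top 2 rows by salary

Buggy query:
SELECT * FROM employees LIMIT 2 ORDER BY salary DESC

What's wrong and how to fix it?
Bug: LIMIT must come after ORDER BY

Fix: Sort with ORDER BY, then apply LIMIT

Corrected query:
SELECT * FROM employees ORDER BY salary DESC LIMIT 2

Result:
id | name  | dept        | salary | years
---+-------+-------------+--------+------
4  | Kate  | Engineering | 165538 | 11   
3  | Alice | Legal       | 161681 | 3    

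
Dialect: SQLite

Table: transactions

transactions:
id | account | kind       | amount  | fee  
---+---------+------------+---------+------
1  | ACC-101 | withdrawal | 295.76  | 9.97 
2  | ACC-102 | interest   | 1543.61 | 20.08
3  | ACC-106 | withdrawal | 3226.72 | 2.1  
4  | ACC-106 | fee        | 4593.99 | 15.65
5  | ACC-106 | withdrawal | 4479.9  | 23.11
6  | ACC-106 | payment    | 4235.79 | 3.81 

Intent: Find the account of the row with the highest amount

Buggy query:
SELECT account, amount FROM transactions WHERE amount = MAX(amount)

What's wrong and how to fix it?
Bug: WHERE is evaluated per row; an aggregate over the whole table isn't defined there

Fix: Wrap MAX in a scalar subquery so WHERE compares against a single value

Corrected query:
SELECT account, amount FROM transactions WHERE amount = (SELECT MAX(amount) FROM transactions)

Result:
account | amount 
--------+--------
ACC-106 | 4593.99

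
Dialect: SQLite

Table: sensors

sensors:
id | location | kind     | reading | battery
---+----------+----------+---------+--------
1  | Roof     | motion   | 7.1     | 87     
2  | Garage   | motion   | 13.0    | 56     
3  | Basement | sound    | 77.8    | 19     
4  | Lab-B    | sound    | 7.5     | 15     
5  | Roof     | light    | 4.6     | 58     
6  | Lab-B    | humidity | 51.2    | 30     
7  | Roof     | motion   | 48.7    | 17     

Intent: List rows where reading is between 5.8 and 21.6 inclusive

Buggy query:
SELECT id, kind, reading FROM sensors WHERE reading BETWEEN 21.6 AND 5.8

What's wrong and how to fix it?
Bug: The bounds are reversed; BETWEEN a AND b requires a <= b to match anything

Fix: Swap the bounds so the smaller value comes first

Corrected query:
SELECT id, kind, reading FROM sensors WHERE reading BETWEEN 5.8 AND 21.6

Result:
id | kind   | reading
---+--------+--------
1  | motion | 7.1    
2  | motion | 13     
4  | sound  | 7.5    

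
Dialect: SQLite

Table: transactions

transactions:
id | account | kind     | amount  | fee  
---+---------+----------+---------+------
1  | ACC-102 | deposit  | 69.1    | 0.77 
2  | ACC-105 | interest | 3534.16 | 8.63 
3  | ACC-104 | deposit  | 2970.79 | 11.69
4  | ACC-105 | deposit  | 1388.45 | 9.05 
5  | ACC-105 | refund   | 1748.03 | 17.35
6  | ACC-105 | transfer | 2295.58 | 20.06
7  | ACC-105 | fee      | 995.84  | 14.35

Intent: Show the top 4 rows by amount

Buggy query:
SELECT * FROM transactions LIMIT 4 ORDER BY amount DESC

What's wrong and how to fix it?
Bug: ORDER BY cannot follow LIMIT; LIMIT is the final clause

Fix: Swap the clauses: ORDER BY first, then LIMIT

Corrected query:
SELECT * FROM transactions ORDER BY amount DESC LIMIT 4

Result:
id | account | kind     | amount  | fee  
---+---------+----------+---------+------
2  | ACC-105 | interest | 3534.16 | 8.63 
3  | ACC-104 | deposit  | 2970.79 | 11.69
6  | ACC-105 | transfer | 2295.58 | 20.06
5  | ACC-105 | refund   | 1748.03 | 17.35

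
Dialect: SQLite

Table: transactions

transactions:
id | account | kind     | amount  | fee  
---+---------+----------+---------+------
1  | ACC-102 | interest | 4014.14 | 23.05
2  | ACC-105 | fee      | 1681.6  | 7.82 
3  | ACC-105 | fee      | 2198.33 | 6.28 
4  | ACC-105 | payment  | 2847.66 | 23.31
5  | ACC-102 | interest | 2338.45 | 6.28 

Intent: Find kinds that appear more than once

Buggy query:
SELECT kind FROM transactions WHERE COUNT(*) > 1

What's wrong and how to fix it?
Bug: COUNT(*) is an aggregate and cannot be used in WHERE

Fix: GROUP BY kind, then filter groups with HAVING COUNT(*) > 1

Corrected query:
SELECT kind FROM transactions GROUP BY kind HAVING COUNT(*) > 1

Result:
kind    
--------
fee     
interest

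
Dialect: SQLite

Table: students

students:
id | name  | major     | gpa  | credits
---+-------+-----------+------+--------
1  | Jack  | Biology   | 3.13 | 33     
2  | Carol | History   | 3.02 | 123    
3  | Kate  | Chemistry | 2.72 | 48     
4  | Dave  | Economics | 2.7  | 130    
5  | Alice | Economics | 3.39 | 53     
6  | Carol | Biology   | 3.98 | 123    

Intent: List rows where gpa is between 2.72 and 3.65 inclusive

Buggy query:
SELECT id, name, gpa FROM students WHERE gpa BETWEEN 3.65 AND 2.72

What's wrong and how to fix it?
Bug: BETWEEN expects the lower bound first; with 3.65 AND 2.72 the range is empty

Fix: Write BETWEEN 2.72 AND 3.65

Corrected query:
SELECT id, name, gpa FROM students WHERE gpa BETWEEN 2.72 AND 3.65

Result:
id | name  | gpa 
---+-------+-----
1  | Jack  | 3.13
2  | Carol | 3.02
3  | Kate  | 2.72
5  | Alice | 3.39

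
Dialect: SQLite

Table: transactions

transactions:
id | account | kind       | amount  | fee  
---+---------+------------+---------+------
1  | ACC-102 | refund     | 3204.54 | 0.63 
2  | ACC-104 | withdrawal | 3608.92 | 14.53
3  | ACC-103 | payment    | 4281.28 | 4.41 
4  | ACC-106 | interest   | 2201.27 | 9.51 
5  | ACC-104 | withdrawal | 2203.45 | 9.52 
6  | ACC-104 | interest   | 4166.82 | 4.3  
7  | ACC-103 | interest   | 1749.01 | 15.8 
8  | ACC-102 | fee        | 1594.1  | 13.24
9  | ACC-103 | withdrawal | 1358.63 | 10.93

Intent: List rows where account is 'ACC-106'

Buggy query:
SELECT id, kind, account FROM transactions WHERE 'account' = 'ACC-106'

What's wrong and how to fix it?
Bug: Single quotes denote string literals in SQL; the column name is being compared as a constant string

Fix: Remove the quotes around the column name (or use double quotes for an identifier)

Corrected query:
SELECT id, kind, account FROM transactions WHERE account = 'ACC-106'

Result:
id | kind     | account
---+----------+--------
4  | interest | ACC-106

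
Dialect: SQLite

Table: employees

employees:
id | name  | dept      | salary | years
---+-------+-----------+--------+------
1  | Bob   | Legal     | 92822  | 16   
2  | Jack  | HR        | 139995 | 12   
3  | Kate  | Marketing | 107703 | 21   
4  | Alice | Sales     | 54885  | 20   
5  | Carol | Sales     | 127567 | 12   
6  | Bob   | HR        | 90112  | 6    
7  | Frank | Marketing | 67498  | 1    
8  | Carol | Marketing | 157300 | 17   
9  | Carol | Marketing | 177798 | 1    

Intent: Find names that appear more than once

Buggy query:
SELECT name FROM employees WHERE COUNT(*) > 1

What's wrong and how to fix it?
Bug: WHERE can't reference COUNT(*); aggregates are computed after WHERE

Fix: Group first, then use HAVING for the count condition

Corrected query:
SELECT name FROM employees GROUP BY name HAVING COUNT(*) > 1

Result:
name 
-----
Bob  
Carol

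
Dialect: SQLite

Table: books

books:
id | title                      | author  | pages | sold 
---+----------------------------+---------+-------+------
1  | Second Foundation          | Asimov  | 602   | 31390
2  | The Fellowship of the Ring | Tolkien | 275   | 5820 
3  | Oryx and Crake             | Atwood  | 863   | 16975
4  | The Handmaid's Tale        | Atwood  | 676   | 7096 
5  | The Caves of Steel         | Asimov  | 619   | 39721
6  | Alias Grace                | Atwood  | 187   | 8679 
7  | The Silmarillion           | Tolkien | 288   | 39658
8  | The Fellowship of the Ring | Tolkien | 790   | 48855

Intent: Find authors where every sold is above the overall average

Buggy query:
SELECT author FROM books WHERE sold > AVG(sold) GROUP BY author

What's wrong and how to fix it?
Bug: WHERE evaluates per row before aggregation, so AVG() is unavailable

Fix: Use a subquery for AVG and a HAVING MIN(...) filter so the condition holds for every row in the group

Corrected query:
SELECT author FROM books GROUP BY author HAVING MIN(sold) > (SELECT AVG(sold) FROM books)

Result:
author
------
Asimov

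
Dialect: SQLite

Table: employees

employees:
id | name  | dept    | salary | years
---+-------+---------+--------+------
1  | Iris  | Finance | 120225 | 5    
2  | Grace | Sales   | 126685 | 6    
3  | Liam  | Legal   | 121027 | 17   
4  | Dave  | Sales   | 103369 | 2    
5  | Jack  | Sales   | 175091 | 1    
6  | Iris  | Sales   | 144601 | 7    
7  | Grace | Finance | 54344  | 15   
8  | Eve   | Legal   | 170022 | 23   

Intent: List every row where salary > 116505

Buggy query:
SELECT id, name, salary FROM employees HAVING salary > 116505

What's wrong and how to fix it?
Bug: HAVING filters the output of aggregation, but this query has no GROUP BY and no aggregate functions, so SQLite rejects it (HAVING clause on a non-aggregate query); the condition here is per row

Fix: Replace HAVING with WHERE since the condition applies to individual rows

Corrected query:
SELECT id, name, salary FROM employees WHERE salary > 116505

Result:
id | name  | salary
---+-------+-------
1  | Iris  | 120225
2  | Grace | 126685
3  | Liam  | 121027
5  | Jack  | 175091
6  | Iris  | 144601
8  | Eve   | 170022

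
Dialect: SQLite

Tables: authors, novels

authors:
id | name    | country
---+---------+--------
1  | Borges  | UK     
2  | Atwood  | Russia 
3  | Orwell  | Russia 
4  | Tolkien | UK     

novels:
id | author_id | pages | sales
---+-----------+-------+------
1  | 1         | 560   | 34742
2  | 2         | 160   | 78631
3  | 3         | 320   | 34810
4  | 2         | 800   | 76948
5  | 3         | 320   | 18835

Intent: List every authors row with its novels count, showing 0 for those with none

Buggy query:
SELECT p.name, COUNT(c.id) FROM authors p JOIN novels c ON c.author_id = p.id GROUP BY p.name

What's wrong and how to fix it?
Bug: INNER JOIN drops authors rows that have no matching novels rows

Fix: Use LEFT JOIN so parents without children still appear (COUNT(c.id) gives 0)

Corrected query:
SELECT p.name, COUNT(c.id) FROM authors p LEFT JOIN novels c ON c.author_id = p.id GROUP BY p.name

Result:
name    | COUNT(c.id)
--------+------------
Atwood  | 2          
Borges  | 1          
Orwell  | 2          
Tolkien | 0          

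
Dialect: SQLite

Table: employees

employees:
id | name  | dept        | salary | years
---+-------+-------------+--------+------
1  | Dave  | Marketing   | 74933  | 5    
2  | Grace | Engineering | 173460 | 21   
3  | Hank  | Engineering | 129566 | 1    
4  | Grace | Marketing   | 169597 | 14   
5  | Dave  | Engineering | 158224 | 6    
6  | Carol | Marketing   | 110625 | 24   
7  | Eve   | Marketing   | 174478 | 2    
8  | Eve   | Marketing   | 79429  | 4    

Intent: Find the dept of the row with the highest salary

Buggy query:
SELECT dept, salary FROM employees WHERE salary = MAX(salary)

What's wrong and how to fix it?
Bug: WHERE is evaluated per row; an aggregate over the whole table isn't defined there

Fix: Wrap MAX in a scalar subquery so WHERE compares against a single value

Corrected query:
SELECT dept, salary FROM employees WHERE salary = (SELECT MAX(salary) FROM employees)

Result:
dept      | salary
----------+-------
Marketing | 174478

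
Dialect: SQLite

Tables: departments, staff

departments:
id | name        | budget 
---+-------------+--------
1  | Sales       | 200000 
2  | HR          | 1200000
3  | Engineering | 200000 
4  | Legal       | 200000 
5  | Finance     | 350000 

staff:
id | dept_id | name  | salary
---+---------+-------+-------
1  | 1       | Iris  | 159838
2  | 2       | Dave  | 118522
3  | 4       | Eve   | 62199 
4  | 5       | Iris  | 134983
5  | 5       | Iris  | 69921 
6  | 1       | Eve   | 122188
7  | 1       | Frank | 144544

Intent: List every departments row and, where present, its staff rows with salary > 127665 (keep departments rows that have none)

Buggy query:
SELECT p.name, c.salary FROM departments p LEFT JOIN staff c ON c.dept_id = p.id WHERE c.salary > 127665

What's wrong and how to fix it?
Bug: A WHERE condition on the right-hand table after LEFT JOIN drops unmatched parents

Fix: Move the right-table condition into the ON clause so unmatched parents are kept

Corrected query:
SELECT p.name, c.salary FROM departments p LEFT JOIN staff c ON c.dept_id = p.id AND c.salary > 127665

Result:
name        | salary
------------+-------
Sales       | 144544
Sales       | 159838
HR          | NULL  
Engineering | NULL  
Legal       | NULL  
Finance     | 134983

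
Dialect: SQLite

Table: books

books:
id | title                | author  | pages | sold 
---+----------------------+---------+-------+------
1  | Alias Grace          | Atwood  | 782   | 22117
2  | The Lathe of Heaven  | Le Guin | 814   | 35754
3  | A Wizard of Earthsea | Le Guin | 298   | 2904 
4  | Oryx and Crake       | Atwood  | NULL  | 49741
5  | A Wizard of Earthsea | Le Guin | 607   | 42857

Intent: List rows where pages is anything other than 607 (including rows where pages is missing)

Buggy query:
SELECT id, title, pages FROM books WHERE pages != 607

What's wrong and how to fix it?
Bug: Inequality against NULL is unknown, not true; rows with NULL are dropped

Fix: Handle NULL separately with IS NULL alongside the inequality

Corrected query:
SELECT id, title, pages FROM books WHERE pages != 607 OR pages IS NULL

Result:
id | title                | pages
---+----------------------+------
1  | Alias Grace          | 782  
2  | The Lathe of Heaven  | 814  
3  | A Wizard of Earthsea | 298  
4  | Oryx and Crake       | NULL 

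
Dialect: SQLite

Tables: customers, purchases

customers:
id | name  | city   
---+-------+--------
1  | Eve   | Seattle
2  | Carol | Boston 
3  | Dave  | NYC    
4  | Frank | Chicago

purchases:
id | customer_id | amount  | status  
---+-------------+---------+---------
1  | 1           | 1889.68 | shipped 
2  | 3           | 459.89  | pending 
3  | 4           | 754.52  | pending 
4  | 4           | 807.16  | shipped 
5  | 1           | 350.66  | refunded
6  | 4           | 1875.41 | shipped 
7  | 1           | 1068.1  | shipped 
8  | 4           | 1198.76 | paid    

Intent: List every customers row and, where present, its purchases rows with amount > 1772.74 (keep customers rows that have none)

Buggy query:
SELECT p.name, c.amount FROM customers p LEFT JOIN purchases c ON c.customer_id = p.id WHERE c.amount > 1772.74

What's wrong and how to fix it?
Bug: Filtering c.amount in WHERE discards the NULL rows produced by LEFT JOIN, turning it into an inner join

Fix: Move the right-table condition into the ON clause so unmatched parents are kept

Corrected query:
SELECT p.name, c.amount FROM customers p LEFT JOIN purchases c ON c.customer_id = p.id AND c.amount > 1772.74

Result:
name  | amount 
------+--------
Eve   | 1889.68
Carol | NULL   
Dave  | NULL   
Frank | 1875.41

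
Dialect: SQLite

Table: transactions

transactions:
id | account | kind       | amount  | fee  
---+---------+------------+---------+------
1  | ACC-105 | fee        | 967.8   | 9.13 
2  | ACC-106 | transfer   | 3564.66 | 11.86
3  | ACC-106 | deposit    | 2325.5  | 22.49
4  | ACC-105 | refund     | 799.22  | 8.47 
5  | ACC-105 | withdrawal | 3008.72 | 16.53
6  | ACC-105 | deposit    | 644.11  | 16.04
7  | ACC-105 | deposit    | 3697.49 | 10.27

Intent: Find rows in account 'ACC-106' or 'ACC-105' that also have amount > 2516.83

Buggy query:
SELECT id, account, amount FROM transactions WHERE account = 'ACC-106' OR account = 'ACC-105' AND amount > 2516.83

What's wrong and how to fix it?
Bug: AND binds tighter than OR, so this parses as account = 'ACC-106' OR (account = 'ACC-105' AND amount > 2516.83)

Fix: Add parentheses around the OR so the AND applies to both alternatives

Corrected query:
SELECT id, account, amount FROM transactions WHERE (account = 'ACC-106' OR account = 'ACC-105') AND amount > 2516.83

Result:
id | account | amount 
---+---------+--------
2  | ACC-106 | 3564.66
5  | ACC-105 | 3008.72
7  | ACC-105 | 3697.49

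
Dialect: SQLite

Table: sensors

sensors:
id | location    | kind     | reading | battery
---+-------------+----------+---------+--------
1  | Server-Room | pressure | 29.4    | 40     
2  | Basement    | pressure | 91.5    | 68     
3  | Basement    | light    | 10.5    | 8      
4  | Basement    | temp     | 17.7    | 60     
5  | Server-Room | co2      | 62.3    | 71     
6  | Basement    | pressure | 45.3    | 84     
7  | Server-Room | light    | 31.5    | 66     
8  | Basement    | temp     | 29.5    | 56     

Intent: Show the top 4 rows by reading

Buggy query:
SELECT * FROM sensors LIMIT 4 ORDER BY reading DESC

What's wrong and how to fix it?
Bug: LIMIT must come after ORDER BY

Fix: Swap the clauses: ORDER BY first, then LIMIT

Corrected query:
SELECT * FROM sensors ORDER BY reading DESC LIMIT 4

Result:
id | location    | kind     | reading | battery
---+-------------+----------+---------+--------
2  | Basement    | pressure | 91.5    | 68     
5  | Server-Room | co2      | 62.3    | 71     
6  | Basement    | pressure | 45.3    | 84     
7  | Server-Room | light    | 31.5    | 66     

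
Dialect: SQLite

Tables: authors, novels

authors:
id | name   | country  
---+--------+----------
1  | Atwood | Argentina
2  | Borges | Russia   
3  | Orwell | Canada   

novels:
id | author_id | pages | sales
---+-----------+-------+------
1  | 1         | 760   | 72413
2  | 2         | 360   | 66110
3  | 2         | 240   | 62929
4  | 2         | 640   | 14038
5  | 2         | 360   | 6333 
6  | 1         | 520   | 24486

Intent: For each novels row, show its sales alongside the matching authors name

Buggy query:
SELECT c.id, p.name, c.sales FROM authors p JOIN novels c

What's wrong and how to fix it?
Bug: JOIN with no ON clause produces a cartesian product; every novels row pairs with every authors row

Fix: Specify the join condition linking the foreign key to the parent id

Corrected query:
SELECT c.id, p.name, c.sales FROM authors p JOIN novels c ON c.author_id = p.id

Result:
id | name   | sales
---+--------+------
1  | Atwood | 72413
2  | Borges | 66110
3  | Borges | 62929
4  | Borges | 14038
5  | Borges | 6333 
6  | Atwood | 24486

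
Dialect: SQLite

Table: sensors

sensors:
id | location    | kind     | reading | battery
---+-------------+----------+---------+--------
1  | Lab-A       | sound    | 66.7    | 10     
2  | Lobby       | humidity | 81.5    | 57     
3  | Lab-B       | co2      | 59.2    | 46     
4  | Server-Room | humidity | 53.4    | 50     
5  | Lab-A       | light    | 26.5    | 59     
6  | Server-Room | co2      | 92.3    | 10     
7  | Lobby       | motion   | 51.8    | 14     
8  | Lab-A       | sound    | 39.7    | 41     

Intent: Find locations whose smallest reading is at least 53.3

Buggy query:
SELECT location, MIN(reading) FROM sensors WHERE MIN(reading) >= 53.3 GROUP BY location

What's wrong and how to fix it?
Bug: Aggregates like MIN are computed per group after WHERE runs

Fix: Replace WHERE with HAVING after the GROUP BY

Corrected query:
SELECT location, MIN(reading) FROM sensors GROUP BY location HAVING MIN(reading) >= 53.3

Result:
location    | MIN(reading)
------------+-------------
Lab-B       | 59.2        
Server-Room | 53.4        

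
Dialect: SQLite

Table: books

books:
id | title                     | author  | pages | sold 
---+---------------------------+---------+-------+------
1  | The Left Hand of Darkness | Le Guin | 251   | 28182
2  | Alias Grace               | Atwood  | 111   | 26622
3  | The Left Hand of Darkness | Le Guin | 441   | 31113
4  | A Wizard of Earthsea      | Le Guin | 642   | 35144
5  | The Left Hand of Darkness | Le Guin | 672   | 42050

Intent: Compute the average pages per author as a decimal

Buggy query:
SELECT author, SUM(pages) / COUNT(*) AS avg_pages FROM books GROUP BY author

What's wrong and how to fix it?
Bug: SUM(pages) and COUNT(*) are both integers; the division truncates the fractional part

Fix: Cast one side to REAL so the division keeps the fractional part

Corrected query:
SELECT author, SUM(pages) * 1.0 / COUNT(*) AS avg_pages FROM books GROUP BY author

Result:
author  | avg_pages
--------+----------
Atwood  | 111      
Le Guin | 501.5    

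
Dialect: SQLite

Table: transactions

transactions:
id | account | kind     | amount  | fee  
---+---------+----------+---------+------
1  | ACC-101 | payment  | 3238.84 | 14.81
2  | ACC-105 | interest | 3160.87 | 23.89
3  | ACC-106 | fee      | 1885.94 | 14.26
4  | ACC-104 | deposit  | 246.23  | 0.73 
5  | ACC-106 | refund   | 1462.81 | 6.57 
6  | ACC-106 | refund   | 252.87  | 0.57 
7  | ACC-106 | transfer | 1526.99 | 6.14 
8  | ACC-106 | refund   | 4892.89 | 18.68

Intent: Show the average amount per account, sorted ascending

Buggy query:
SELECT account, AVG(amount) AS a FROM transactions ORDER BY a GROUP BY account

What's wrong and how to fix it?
Bug: ORDER BY appears before GROUP BY; SQL clause order requires GROUP BY first

Fix: Move ORDER BY to the end, after GROUP BY

Corrected query:
SELECT account, AVG(amount) AS a FROM transactions GROUP BY account ORDER BY a

Result:
account | a      
--------+--------
ACC-104 | 246.23 
ACC-106 | 2004.3 
ACC-105 | 3160.87
ACC-101 | 3238.84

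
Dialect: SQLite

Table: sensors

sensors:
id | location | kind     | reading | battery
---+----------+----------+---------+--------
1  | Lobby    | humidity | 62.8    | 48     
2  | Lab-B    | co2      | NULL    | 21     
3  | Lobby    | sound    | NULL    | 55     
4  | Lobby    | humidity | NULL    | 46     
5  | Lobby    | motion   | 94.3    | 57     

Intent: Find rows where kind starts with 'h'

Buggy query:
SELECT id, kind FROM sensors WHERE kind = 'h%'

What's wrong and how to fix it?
Bug: '=' compares the literal string including the % character; pattern matching needs LIKE

Fix: Replace '=' with LIKE so 'h%' is treated as a pattern

Corrected query:
SELECT id, kind FROM sensors WHERE kind LIKE 'h%'

Result:
id | kind    
---+---------
1  | humidity
4  | humidity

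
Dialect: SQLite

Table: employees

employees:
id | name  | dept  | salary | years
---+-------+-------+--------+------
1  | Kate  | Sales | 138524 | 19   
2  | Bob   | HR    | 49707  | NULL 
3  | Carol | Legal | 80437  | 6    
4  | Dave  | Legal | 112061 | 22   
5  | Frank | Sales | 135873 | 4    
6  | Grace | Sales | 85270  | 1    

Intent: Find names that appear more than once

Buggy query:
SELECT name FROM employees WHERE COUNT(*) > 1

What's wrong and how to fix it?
Bug: WHERE can't reference COUNT(*); aggregates are computed after WHERE

Fix: GROUP BY name, then filter groups with HAVING COUNT(*) > 1

Corrected query:
SELECT name FROM employees GROUP BY name HAVING COUNT(*) > 1

Result:
(no rows)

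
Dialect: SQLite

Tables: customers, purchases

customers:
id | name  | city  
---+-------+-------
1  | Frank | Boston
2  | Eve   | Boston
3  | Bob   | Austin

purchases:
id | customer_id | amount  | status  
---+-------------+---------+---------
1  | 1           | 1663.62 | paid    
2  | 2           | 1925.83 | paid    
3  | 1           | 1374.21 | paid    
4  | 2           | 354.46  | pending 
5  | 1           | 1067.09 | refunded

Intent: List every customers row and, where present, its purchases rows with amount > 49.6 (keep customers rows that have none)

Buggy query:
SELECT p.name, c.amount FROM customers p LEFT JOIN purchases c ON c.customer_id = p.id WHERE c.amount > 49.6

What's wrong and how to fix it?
Bug: Filtering c.amount in WHERE discards the NULL rows produced by LEFT JOIN, turning it into an inner join

Fix: Put 'c.amount > 49.6' in the JOIN's ON clause instead of WHERE

Corrected query:
SELECT p.name, c.amount FROM customers p LEFT JOIN purchases c ON c.customer_id = p.id AND c.amount > 49.6

Result:
name  | amount 
------+--------
Frank | 1067.09
Frank | 1374.21
Frank | 1663.62
Eve   | 354.46 
Eve   | 1925.83
Bob   | NULL   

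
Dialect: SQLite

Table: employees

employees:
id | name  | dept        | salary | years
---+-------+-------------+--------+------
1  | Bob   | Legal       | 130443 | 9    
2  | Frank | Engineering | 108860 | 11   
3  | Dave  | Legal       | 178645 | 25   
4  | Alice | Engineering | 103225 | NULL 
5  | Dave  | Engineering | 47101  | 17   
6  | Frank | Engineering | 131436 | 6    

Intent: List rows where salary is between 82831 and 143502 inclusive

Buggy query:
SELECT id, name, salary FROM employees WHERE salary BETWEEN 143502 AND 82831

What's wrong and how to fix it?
Bug: The bounds are reversed; BETWEEN a AND b requires a <= b to match anything

Fix: Write BETWEEN 82831 AND 143502

Corrected query:
SELECT id, name, salary FROM employees WHERE salary BETWEEN 82831 AND 143502

Result:
id | name  | salary
---+-------+-------
1  | Bob   | 130443
2  | Frank | 108860
4  | Alice | 103225
6  | Frank | 131436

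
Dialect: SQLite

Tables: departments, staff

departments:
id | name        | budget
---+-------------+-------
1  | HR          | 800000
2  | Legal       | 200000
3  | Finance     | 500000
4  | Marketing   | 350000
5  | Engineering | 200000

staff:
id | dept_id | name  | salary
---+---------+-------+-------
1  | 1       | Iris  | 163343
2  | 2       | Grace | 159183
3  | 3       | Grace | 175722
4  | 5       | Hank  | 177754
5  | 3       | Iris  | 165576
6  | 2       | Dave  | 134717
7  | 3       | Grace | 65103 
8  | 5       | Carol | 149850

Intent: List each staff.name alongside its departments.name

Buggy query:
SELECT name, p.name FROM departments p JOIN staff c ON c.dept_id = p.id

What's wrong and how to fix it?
Bug: Both tables have a 'name' column; the unqualified reference is ambiguous

Fix: Qualify the column with its table alias (c.name)

Corrected query:
SELECT c.name, p.name FROM departments p JOIN staff c ON c.dept_id = p.id

Result:
name  | name       
------+------------
Iris  | HR         
Grace | Legal      
Grace | Finance    
Hank  | Engineering
Iris  | Finance    
Dave  | Legal      
Grace | Finance    
Carol | Engineering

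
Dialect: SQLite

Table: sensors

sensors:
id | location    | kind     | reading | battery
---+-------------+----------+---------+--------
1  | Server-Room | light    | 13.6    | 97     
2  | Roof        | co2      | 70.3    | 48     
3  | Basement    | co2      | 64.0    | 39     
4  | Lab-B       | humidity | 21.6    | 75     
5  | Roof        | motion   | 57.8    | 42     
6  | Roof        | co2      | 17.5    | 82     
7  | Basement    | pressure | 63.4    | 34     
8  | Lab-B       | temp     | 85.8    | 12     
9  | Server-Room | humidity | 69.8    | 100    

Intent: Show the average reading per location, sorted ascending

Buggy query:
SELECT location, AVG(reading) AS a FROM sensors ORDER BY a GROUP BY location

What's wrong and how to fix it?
Bug: ORDER BY appears before GROUP BY; SQL clause order requires GROUP BY first

Fix: Reorder: SELECT … FROM … GROUP BY … ORDER BY …

Corrected query:
SELECT location, AVG(reading) AS a FROM sensors GROUP BY location ORDER BY a

Result:
location    | a        
------------+----------
Server-Room | 41.7     
Roof        | 48.533333
Lab-B       | 53.7     
Basement    | 63.7     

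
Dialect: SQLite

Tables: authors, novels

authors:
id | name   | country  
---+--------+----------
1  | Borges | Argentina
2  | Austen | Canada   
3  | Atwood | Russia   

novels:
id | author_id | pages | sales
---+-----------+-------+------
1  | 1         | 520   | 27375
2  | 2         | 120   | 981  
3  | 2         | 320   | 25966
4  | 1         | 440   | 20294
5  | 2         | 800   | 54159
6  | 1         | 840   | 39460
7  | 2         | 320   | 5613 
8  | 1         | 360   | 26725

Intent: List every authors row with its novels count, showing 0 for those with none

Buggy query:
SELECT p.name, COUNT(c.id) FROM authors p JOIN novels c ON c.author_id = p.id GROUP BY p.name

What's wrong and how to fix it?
Bug: An inner join excludes parents with zero children

Fix: Use LEFT JOIN so parents without children still appear (COUNT(c.id) gives 0)

Corrected query:
SELECT p.name, COUNT(c.id) FROM authors p LEFT JOIN novels c ON c.author_id = p.id GROUP BY p.name

Result:
name   | COUNT(c.id)
-------+------------
Atwood | 0          
Austen | 4          
Borges | 4          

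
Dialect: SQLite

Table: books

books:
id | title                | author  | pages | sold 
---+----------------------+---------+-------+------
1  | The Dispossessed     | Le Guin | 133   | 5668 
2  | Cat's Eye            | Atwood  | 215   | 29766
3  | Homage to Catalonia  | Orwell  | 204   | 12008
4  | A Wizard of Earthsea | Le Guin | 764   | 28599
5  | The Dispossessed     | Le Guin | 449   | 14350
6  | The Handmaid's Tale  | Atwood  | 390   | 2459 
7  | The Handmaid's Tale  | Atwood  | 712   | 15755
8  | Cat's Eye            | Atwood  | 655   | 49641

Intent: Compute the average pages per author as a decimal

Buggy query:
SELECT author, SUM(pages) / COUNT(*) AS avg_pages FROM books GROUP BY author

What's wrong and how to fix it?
Bug: SUM(pages) and COUNT(*) are both integers; the division truncates the fractional part

Fix: Cast one side to REAL so the division keeps the fractional part

Corrected query:
SELECT author, SUM(pages) * 1.0 / COUNT(*) AS avg_pages FROM books GROUP BY author

Result:
author  | avg_pages 
--------+-----------
Atwood  | 493       
Le Guin | 448.666667
Orwell  | 204       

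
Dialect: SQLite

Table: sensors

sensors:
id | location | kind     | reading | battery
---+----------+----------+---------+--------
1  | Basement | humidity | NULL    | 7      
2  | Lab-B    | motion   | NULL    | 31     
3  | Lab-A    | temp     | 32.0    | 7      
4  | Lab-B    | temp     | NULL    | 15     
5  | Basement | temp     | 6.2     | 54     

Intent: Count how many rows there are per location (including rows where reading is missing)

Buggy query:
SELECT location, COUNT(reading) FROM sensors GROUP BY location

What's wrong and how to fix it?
Bug: COUNT(column) counts non-NULL values only; rows with NULL reading aren't counted

Fix: Use COUNT(*) to count all rows regardless of NULL

Corrected query:
SELECT location, COUNT(*) FROM sensors GROUP BY location

Result:
location | COUNT(*)
---------+---------
Basement | 2       
Lab-A    | 1       
Lab-B    | 2       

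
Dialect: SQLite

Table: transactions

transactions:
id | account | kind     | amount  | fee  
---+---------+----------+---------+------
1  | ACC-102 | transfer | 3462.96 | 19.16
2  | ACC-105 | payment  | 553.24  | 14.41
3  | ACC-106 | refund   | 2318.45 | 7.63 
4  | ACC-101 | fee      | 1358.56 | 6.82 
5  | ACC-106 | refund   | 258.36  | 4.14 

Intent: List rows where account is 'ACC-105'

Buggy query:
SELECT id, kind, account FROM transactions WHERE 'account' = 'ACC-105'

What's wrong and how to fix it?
Bug: Single quotes denote string literals in SQL; the column name is being compared as a constant string

Fix: Remove the quotes around the column name (or use double quotes for an identifier)

Corrected query:
SELECT id, kind, account FROM transactions WHERE account = 'ACC-105'

Result:
id | kind    | account
---+---------+--------
2  | payment | ACC-105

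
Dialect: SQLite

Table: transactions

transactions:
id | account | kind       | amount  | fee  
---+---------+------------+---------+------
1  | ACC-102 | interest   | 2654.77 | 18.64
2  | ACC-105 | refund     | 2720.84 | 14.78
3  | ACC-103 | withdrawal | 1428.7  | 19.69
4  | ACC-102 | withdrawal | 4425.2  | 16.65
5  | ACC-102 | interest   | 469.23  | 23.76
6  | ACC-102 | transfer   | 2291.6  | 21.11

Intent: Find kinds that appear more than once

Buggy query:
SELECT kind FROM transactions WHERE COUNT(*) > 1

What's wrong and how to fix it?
Bug: WHERE can't reference COUNT(*); aggregates are computed after WHERE

Fix: GROUP BY kind, then filter groups with HAVING COUNT(*) > 1

Corrected query:
SELECT kind FROM transactions GROUP BY kind HAVING COUNT(*) > 1

Result:
kind      
----------
interest  
withdrawal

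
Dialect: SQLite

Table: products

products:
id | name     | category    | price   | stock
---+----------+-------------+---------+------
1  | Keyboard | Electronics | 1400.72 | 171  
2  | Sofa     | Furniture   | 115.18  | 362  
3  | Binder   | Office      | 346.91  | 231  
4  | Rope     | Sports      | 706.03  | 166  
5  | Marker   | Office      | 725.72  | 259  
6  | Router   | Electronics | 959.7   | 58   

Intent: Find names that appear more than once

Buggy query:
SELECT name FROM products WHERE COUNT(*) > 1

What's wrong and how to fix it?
Bug: COUNT(*) is an aggregate and cannot be used in WHERE

Fix: GROUP BY name, then filter groups with HAVING COUNT(*) > 1

Corrected query:
SELECT name FROM products GROUP BY name HAVING COUNT(*) > 1

Result:
(no rows)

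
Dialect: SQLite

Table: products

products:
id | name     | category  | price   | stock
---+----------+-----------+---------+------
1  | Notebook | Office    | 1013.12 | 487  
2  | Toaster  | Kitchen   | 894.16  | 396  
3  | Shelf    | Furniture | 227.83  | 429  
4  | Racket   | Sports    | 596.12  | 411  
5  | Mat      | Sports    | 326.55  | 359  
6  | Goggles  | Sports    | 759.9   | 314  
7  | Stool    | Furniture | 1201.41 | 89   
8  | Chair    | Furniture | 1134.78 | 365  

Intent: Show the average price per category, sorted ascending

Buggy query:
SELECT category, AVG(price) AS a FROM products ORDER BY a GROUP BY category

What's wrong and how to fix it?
Bug: ORDER BY appears before GROUP BY; SQL clause order requires GROUP BY first

Fix: Move ORDER BY to the end, after GROUP BY

Corrected query:
SELECT category, AVG(price) AS a FROM products GROUP BY category ORDER BY a

Result:
category  | a         
----------+-----------
Sports    | 560.856667
Furniture | 854.673333
Kitchen   | 894.16    
Office    | 1013.12   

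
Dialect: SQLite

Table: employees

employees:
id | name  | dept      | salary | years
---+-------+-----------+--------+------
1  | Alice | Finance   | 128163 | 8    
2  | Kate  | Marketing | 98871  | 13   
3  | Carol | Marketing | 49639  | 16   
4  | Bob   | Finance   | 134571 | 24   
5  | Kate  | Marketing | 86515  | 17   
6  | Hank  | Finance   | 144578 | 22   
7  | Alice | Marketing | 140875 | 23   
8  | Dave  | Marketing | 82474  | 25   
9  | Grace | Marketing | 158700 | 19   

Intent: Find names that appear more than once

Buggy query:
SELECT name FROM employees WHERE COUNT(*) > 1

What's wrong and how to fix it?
Bug: COUNT(*) is an aggregate and cannot be used in WHERE

Fix: GROUP BY name, then filter groups with HAVING COUNT(*) > 1

Corrected query:
SELECT name FROM employees GROUP BY name HAVING COUNT(*) > 1

Result:
name 
-----
Alice
Kate 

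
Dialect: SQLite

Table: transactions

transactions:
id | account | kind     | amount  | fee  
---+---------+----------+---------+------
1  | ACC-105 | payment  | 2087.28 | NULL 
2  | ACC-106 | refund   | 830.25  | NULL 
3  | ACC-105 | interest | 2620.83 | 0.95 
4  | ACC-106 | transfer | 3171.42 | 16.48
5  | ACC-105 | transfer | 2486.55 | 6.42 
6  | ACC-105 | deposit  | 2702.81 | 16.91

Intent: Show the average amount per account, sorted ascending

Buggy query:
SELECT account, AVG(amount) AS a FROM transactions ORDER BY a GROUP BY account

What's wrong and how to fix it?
Bug: ORDER BY appears before GROUP BY; SQL clause order requires GROUP BY first

Fix: Reorder: SELECT … FROM … GROUP BY … ORDER BY …

Corrected query:
SELECT account, AVG(amount) AS a FROM transactions GROUP BY account ORDER BY a

Result:
account | a        
--------+----------
ACC-106 | 2000.835 
ACC-105 | 2474.3675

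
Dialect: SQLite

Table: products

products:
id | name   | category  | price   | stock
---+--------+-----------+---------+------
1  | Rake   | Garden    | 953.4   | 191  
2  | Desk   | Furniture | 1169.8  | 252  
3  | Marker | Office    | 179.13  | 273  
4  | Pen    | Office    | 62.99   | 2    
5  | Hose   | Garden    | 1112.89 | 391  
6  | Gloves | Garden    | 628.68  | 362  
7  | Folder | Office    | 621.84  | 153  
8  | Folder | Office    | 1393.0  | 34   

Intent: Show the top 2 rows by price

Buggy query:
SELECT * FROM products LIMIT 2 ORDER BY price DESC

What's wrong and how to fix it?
Bug: ORDER BY cannot follow LIMIT; LIMIT is the final clause

Fix: Sort with ORDER BY, then apply LIMIT

Corrected query:
SELECT * FROM products ORDER BY price DESC LIMIT 2

Result:
id | name   | category  | price  | stock
---+--------+-----------+--------+------
8  | Folder | Office    | 1393   | 34   
2  | Desk   | Furniture | 1169.8 | 252  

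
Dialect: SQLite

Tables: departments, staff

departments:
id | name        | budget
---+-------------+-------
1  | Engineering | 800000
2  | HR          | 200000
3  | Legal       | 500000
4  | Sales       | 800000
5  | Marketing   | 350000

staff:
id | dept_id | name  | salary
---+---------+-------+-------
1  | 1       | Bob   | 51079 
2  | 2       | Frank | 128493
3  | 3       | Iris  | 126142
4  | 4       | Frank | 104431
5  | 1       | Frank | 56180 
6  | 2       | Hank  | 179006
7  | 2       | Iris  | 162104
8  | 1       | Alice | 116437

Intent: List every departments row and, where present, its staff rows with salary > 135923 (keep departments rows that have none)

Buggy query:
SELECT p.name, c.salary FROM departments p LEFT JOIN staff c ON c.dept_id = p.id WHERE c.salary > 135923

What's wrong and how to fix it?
Bug: A WHERE condition on the right-hand table after LEFT JOIN drops unmatched parents

Fix: Put 'c.salary > 135923' in the JOIN's ON clause instead of WHERE

Corrected query:
SELECT p.name, c.salary FROM departments p LEFT JOIN staff c ON c.dept_id = p.id AND c.salary > 135923

Result:
name        | salary
------------+-------
Engineering | NULL  
HR          | 162104
HR          | 179006
Legal       | NULL  
Sales       | NULL  
Marketing   | NULL  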